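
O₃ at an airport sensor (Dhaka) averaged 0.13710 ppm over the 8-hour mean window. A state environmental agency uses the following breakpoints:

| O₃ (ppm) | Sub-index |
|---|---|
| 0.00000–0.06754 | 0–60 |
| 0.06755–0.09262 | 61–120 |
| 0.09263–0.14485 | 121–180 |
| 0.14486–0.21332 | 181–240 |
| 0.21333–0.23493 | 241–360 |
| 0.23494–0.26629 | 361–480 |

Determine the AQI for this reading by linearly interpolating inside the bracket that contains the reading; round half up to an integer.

O₃: row 0.09263–0.14485 (AQI 121–180). (180−121)·(0.13710−0.09263)/(0.14485−0.09263) + 121 = 59·0.04447/0.05222 + 121 ≈ 171.24 → 171.

171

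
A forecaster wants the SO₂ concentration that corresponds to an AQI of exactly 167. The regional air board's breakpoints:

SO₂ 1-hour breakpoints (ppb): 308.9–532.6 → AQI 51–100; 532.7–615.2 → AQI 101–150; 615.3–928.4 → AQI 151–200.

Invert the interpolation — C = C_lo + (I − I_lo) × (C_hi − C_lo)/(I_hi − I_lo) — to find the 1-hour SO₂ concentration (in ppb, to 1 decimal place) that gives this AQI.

AQI 167 lies in the 151–200 band, which corresponds to 615.3–928.4 ppb.
C = 615.3 + (167−151)×(928.4−615.3)/(200−151) = 615.3 + 16×313.1/49 ≈ 717.537 ppb → 717.5 ppb to 1 dp.

717.5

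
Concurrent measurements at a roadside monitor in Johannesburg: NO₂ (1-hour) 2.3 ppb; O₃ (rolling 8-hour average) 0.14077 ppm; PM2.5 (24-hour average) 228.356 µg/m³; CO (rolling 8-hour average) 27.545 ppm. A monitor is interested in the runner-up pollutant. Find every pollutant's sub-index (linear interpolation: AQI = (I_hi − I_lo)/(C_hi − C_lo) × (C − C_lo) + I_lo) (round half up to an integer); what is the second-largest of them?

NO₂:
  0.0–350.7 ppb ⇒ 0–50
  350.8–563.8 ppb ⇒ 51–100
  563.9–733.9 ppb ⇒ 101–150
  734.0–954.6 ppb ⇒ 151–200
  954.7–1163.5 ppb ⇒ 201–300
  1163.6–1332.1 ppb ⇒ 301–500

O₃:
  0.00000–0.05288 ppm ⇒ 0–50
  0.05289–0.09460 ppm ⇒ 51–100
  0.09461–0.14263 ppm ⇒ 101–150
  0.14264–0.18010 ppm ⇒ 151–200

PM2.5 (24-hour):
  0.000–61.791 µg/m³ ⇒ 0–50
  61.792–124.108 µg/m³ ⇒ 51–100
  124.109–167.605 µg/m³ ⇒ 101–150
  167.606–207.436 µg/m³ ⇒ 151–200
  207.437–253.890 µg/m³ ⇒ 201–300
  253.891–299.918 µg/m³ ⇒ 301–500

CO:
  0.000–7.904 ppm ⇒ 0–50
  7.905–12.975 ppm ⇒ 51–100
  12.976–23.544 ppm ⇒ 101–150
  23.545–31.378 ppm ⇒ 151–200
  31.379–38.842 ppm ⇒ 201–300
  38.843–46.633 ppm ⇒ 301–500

176

NO₂: 2.3 lies in 0.0–350.7, so I_lo=0, I_hi=50, C_lo=0.0, C_hi=350.7.
(50−0)/(350.7−0.0) × (2.3−0.0) + 0 = 50/350.7 × 2.3 + 0 ≈ 0.33 → 0.
O₃: 0.14077 lies in 0.09461–0.14263, so I_lo=101, I_hi=150, C_lo=0.09461, C_hi=0.14263.
(150−101)/(0.14263−0.09461) × (0.14077−0.09461) + 101 = 49/0.04802 × 0.04616 + 101 ≈ 148.10 → 148.
PM2.5: 228.356 ∈ [207.437, 253.890] ↔ index [201, 300].
201 + (228.356−207.437)·(300−201)/(253.890−207.437) = 201 + 20.919·99/46.453 ≈ 245.58, so AQI = 246.
CO: row 23.545–31.378 (AQI 151–200). (200−151)·(27.545−23.545)/(31.378−23.545) + 151 = 49·4.000/7.833 + 151 ≈ 176.02 → 176.
Sub-indices: NO₂→0, O₃→148, PM2.5→246, CO→176. Ranked high→low: 246, 176, 148, 0. Second-highest sub-index = 176.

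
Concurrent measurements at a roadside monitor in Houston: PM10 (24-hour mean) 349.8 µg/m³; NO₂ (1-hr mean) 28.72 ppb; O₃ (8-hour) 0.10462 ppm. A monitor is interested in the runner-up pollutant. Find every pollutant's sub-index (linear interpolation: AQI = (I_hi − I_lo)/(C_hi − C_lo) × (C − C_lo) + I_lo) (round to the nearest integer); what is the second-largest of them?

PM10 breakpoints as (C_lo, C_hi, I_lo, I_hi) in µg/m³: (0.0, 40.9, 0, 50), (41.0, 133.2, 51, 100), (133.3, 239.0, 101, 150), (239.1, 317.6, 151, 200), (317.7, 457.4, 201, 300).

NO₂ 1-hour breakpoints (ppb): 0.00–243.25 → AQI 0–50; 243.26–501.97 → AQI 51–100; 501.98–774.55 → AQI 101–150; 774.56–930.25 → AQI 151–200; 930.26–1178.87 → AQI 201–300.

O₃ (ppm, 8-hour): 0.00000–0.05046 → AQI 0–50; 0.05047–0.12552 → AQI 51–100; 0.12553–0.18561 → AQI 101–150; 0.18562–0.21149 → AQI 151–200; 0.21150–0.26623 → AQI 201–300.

86

PM10: row 317.7–457.4 (AQI 201–300). (300−201)·(349.8−317.7)/(457.4−317.7) + 201 = 99·32.1/139.7 + 201 ≈ 223.75 → 224.
NO₂: row 0.00–243.25 (AQI 0–50). (50−0)·(28.72−0.00)/(243.25−0.00) + 0 = 50·28.72/243.25 + 0 ≈ 5.90 → 6.
O₃: 0.10462 lies in 0.05047–0.12552, so I_lo=51, I_hi=100, C_lo=0.05047, C_hi=0.12552.
(100−51)/(0.12552−0.05047) × (0.10462−0.05047) + 51 = 49/0.07505 × 0.05415 + 51 ≈ 86.35 → 86.
Sub-indices: PM10→224, NO₂→6, O₃→86. Ranked high→low: 224, 86, 6. Second-highest sub-index = 86.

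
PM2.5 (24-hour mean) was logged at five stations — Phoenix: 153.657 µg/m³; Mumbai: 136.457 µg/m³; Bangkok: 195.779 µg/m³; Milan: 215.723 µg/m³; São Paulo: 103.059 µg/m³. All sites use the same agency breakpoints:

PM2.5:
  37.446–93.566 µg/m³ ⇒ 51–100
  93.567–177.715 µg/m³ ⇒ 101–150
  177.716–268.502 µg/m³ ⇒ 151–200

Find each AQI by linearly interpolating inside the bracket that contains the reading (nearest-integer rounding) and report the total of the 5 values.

Phoenix: 153.657 ∈ [93.567, 177.715] ↔ index [101, 150].
101 + (153.657−93.567)·(150−101)/(177.715−93.567) = 101 + 60.090·49/84.148 ≈ 135.99, so AQI = 136.
Mumbai: 136.457 ∈ [93.567, 177.715] ↔ index [101, 150].
101 + (136.457−93.567)·(150−101)/(177.715−93.567) = 101 + 42.890·49/84.148 ≈ 125.98, so AQI = 126.
Bangkok: row 177.716–268.502 (AQI 151–200). (200−151)·(195.779−177.716)/(268.502−177.716) + 151 = 49·18.063/90.786 + 151 ≈ 160.75 → 161.
Milan: 215.723 ∈ [177.716, 268.502] ↔ index [151, 200].
151 + (215.723−177.716)·(200−151)/(268.502−177.716) = 151 + 38.007·49/90.786 ≈ 171.51, so AQI = 172.
São Paulo: 103.059 lies in 93.567–177.715, so I_lo=101, I_hi=150, C_lo=93.567, C_hi=177.715.
(150−101)/(177.715−93.567) × (103.059−93.567) + 101 = 49/84.148 × 9.492 + 101 ≈ 106.53 → 107.
AQIs: Phoenix=136, Mumbai=126, Bangkok=161, Milan=172, São Paulo=107. Sum = 136 + 126 + 161 + 172 + 107 = 702.

702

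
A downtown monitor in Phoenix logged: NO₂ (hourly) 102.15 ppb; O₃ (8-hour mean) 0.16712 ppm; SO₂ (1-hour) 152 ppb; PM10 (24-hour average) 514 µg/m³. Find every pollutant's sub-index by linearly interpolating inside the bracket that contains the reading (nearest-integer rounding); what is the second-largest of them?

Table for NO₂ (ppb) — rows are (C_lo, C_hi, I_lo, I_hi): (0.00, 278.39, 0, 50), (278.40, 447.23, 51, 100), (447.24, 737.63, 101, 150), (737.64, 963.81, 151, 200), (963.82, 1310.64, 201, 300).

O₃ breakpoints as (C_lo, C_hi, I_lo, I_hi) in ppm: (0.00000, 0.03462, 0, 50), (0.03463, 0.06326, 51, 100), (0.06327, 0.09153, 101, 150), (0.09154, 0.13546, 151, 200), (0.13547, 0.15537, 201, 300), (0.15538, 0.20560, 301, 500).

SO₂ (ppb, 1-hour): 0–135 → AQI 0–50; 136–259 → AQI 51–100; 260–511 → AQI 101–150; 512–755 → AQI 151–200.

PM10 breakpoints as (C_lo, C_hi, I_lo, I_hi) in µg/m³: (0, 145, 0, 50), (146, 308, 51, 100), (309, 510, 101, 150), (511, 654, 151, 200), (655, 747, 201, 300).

NO₂: 102.15 lies in 0.00–278.39, so I_lo=0, I_hi=50, C_lo=0.00, C_hi=278.39.
(50−0)/(278.39−0.00) × (102.15−0.00) + 0 = 50/278.39 × 102.15 + 0 ≈ 18.35 → 18.
O₃: 0.16712 lies in 0.15538–0.20560, so I_lo=301, I_hi=500, C_lo=0.15538, C_hi=0.20560.
(500−301)/(0.20560−0.15538) × (0.16712−0.15538) + 301 = 199/0.05022 × 0.01174 + 301 ≈ 347.52 → 348.
SO₂: row 136–259 (AQI 51–100). (100−51)·(152−136)/(259−136) + 51 = 49·16/123 + 51 ≈ 57.37 → 57.
PM10 514: bracket 511–654 → index 151–200; slope 49/143, offset 3.
AQI = 151 + 49/143·3 ≈ 152.03 ⇒ 152.
Sub-indices: NO₂→18, O₃→348, SO₂→57, PM10→152. Ranked high→low: 348, 152, 57, 18. Second-highest sub-index = 152.

152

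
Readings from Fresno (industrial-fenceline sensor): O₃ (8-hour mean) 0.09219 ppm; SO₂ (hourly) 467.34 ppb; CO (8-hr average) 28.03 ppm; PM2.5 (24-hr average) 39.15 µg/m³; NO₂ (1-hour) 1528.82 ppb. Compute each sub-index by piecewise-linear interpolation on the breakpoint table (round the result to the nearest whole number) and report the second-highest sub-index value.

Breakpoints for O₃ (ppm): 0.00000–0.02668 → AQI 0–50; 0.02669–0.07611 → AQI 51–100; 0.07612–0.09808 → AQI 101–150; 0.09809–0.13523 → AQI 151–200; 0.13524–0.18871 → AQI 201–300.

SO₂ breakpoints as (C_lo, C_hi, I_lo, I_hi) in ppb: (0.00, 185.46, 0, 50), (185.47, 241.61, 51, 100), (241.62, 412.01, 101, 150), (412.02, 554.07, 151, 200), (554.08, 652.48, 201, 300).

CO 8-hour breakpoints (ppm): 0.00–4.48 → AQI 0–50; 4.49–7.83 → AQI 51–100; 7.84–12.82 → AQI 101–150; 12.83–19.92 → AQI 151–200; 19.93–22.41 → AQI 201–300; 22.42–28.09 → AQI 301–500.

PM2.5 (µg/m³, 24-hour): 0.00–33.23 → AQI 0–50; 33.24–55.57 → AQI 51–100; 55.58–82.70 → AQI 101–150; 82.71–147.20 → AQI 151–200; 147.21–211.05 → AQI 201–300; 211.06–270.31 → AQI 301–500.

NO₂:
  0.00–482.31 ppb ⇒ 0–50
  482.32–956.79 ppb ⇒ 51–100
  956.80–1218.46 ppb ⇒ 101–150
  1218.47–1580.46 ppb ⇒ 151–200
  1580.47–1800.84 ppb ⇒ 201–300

193

O₃: 0.09219 ∈ [0.07612, 0.09808] ↔ index [101, 150].
101 + (0.09219−0.07612)·(150−101)/(0.09808−0.07612) = 101 + 0.01607·49/0.02196 ≈ 136.86, so AQI = 137.
SO₂: 467.34 lies in 412.02–554.07, so I_lo=151, I_hi=200, C_lo=412.02, C_hi=554.07.
(200−151)/(554.07−412.02) × (467.34−412.02) + 151 = 49/142.05 × 55.32 + 151 ≈ 170.08 → 170.
CO: 28.03 lies in 22.42–28.09, so I_lo=301, I_hi=500, C_lo=22.42, C_hi=28.09.
(500−301)/(28.09−22.42) × (28.03−22.42) + 301 = 199/5.67 × 5.61 + 301 ≈ 497.89 → 498.
PM2.5: 39.15 lies in 33.24–55.57, so I_lo=51, I_hi=100, C_lo=33.24, C_hi=55.57.
(100−51)/(55.57−33.24) × (39.15−33.24) + 51 = 49/22.33 × 5.91 + 51 ≈ 63.97 → 64.
NO₂: 1528.82 ∈ [1218.47, 1580.46] ↔ index [151, 200].
151 + (1528.82−1218.47)·(200−151)/(1580.46−1218.47) = 151 + 310.35·49/361.99 ≈ 193.01, so AQI = 193.
Sub-indices: O₃→137, SO₂→170, CO→498, PM2.5→64, NO₂→193. Ranked high→low: 498, 193, 170, 137, 64. Second-highest sub-index = 193.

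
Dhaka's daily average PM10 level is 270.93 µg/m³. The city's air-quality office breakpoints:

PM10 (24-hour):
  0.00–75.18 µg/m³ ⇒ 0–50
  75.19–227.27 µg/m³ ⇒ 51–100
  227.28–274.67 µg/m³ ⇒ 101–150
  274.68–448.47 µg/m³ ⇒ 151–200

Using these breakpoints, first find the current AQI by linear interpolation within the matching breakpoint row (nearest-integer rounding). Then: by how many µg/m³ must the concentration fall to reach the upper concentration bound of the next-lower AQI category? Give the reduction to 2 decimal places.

PM10: 270.93 ∈ [227.28, 274.67] ↔ index [101, 150].
101 + (270.93−227.28)·(150−101)/(274.67−227.28) = 101 + 43.65·49/47.39 ≈ 146.13, so AQI = 146.
Current AQI 146 is in the Unhealthy for Sensitive Groups range (101–150). The next-lower category tops out at AQI 100, whose upper concentration bound is 227.27 µg/m³.
Reduction needed = 270.93 − 227.27 = 43.66 µg/m³.

43.66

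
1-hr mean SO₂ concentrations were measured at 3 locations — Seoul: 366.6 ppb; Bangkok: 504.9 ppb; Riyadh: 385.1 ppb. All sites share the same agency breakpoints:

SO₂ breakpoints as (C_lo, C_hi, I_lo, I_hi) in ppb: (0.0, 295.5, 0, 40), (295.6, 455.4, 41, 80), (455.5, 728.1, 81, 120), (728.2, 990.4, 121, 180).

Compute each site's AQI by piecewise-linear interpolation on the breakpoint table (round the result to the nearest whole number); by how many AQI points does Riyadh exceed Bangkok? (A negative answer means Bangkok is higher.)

Seoul: 366.6 lies in 295.6–455.4, so I_lo=41, I_hi=80, C_lo=295.6, C_hi=455.4.
(80−41)/(455.4−295.6) × (366.6−295.6) + 41 = 39/159.8 × 71.0 + 41 ≈ 58.33 → 58.
Bangkok: 504.9 ∈ [455.5, 728.1] ↔ index [81, 120].
81 + (504.9−455.5)·(120−81)/(728.1−455.5) = 81 + 49.4·39/272.6 ≈ 88.07, so AQI = 88.
Riyadh: row 295.6–455.4 (AQI 41–80). (80−41)·(385.1−295.6)/(455.4−295.6) + 41 = 39·89.5/159.8 + 41 ≈ 62.84 → 63.
AQIs: Seoul=58, Bangkok=88, Riyadh=63. Riyadh (63) − Bangkok (88) = -25.

-25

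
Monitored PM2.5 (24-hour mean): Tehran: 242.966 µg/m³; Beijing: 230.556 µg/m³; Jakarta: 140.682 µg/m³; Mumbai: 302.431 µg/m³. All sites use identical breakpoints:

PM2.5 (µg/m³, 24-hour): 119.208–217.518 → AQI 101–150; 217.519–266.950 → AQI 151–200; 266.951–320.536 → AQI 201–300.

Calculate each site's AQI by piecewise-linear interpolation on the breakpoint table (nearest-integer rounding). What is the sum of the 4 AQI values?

Tehran: 242.966 lies in 217.519–266.950, so I_lo=151, I_hi=200, C_lo=217.519, C_hi=266.950.
(200−151)/(266.950−217.519) × (242.966−217.519) + 151 = 49/49.431 × 25.447 + 151 ≈ 176.23 → 176.
Beijing 230.556: bracket 217.519–266.950 → index 151–200; slope 49/49.431, offset 13.037.
AQI = 151 + 49/49.431·13.037 ≈ 163.92 ⇒ 164.
Jakarta 140.682: bracket 119.208–217.518 → index 101–150; slope 49/98.310, offset 21.474.
AQI = 101 + 49/98.310·21.474 ≈ 111.70 ⇒ 112.
Mumbai: row 266.951–320.536 (AQI 201–300). (300−201)·(302.431−266.951)/(320.536−266.951) + 201 = 99·35.480/53.585 + 201 ≈ 266.55 → 267.
AQIs: Tehran=176, Beijing=164, Jakarta=112, Mumbai=267. Sum = 176 + 164 + 112 + 267 = 719.

719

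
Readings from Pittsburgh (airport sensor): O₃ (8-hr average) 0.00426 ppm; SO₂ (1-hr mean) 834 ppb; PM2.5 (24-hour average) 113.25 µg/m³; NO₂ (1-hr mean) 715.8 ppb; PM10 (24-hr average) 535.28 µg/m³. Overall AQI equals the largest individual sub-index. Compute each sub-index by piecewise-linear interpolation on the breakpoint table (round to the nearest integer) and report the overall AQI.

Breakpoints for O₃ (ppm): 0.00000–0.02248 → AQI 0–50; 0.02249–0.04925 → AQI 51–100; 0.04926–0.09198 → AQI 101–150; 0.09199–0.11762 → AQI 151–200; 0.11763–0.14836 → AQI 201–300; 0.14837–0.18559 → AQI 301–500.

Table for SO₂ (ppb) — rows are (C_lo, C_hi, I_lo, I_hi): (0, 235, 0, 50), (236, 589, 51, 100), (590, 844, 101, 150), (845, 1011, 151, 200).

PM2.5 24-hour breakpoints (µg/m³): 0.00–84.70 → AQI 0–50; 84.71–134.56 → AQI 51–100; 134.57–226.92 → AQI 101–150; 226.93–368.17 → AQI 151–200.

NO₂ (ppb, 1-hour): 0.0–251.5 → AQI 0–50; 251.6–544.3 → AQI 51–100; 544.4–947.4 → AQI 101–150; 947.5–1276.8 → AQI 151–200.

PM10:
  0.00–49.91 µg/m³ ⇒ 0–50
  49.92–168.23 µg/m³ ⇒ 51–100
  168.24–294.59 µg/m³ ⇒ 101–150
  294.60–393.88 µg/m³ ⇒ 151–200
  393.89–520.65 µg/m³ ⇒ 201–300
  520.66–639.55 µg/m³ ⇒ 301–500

O₃ 0.00426: bracket 0.00000–0.02248 → index 0–50; slope 50/0.02248, offset 0.00426.
AQI = 0 + 50/0.02248·0.00426 ≈ 9.48 ⇒ 9.
SO₂: 834 ∈ [590, 844] ↔ index [101, 150].
101 + (834−590)·(150−101)/(844−590) = 101 + 244·49/254 ≈ 148.07, so AQI = 148.
PM2.5 113.25: bracket 84.71–134.56 → index 51–100; slope 49/49.85, offset 28.54.
AQI = 51 + 49/49.85·28.54 ≈ 79.05 ⇒ 79.
NO₂: 715.8 lies in 544.4–947.4, so I_lo=101, I_hi=150, C_lo=544.4, C_hi=947.4.
(150−101)/(947.4−544.4) × (715.8−544.4) + 101 = 49/403.0 × 171.4 + 101 ≈ 121.84 → 122.
PM10: row 520.66–639.55 (AQI 301–500). (500−301)·(535.28−520.66)/(639.55−520.66) + 301 = 199·14.62/118.89 + 301 ≈ 325.47 → 325.
Sub-indices: O₃→9, SO₂→148, PM2.5→79, NO₂→122, PM10→325. Overall AQI = max = 325; dominant pollutant is PM10.

325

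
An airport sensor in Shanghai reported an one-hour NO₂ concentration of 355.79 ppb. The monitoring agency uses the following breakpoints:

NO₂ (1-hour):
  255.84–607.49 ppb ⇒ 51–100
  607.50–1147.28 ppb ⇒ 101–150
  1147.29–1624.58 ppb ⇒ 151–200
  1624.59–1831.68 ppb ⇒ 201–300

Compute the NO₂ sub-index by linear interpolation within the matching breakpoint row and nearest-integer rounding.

65

NO₂: 355.79 lies in 255.84–607.49, so I_lo=51, I_hi=100, C_lo=255.84, C_hi=607.49.
(100−51)/(607.49−255.84) × (355.79−255.84) + 51 = 49/351.65 × 99.95 + 51 ≈ 64.93 → 65.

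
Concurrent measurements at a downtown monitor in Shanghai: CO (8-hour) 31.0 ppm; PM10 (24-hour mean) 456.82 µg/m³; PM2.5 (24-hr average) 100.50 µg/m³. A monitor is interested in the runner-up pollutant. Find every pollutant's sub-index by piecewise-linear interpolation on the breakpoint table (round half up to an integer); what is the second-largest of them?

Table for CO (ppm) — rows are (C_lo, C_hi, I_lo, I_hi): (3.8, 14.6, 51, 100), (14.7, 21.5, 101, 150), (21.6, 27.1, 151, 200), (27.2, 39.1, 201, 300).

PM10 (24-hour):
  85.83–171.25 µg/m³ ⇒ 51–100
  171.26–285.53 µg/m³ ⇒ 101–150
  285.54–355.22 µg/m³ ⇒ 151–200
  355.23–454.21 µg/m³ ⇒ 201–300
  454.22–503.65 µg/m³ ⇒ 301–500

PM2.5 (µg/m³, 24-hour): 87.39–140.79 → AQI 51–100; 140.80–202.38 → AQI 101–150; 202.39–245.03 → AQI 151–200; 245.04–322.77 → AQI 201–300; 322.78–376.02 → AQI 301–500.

CO: row 27.2–39.1 (AQI 201–300). (300−201)·(31.0−27.2)/(39.1−27.2) + 201 = 99·3.8/11.9 + 201 ≈ 232.61 → 233.
PM10 456.82: bracket 454.22–503.65 → index 301–500; slope 199/49.43, offset 2.60.
AQI = 301 + 199/49.43·2.60 ≈ 311.47 ⇒ 311.
PM2.5: 100.50 lies in 87.39–140.79, so I_lo=51, I_hi=100, C_lo=87.39, C_hi=140.79.
(100−51)/(140.79−87.39) × (100.50−87.39) + 51 = 49/53.40 × 13.11 + 51 ≈ 63.03 → 63.
Sub-indices: CO→233, PM10→311, PM2.5→63. Ranked high→low: 311, 233, 63. Second-highest sub-index = 233.

233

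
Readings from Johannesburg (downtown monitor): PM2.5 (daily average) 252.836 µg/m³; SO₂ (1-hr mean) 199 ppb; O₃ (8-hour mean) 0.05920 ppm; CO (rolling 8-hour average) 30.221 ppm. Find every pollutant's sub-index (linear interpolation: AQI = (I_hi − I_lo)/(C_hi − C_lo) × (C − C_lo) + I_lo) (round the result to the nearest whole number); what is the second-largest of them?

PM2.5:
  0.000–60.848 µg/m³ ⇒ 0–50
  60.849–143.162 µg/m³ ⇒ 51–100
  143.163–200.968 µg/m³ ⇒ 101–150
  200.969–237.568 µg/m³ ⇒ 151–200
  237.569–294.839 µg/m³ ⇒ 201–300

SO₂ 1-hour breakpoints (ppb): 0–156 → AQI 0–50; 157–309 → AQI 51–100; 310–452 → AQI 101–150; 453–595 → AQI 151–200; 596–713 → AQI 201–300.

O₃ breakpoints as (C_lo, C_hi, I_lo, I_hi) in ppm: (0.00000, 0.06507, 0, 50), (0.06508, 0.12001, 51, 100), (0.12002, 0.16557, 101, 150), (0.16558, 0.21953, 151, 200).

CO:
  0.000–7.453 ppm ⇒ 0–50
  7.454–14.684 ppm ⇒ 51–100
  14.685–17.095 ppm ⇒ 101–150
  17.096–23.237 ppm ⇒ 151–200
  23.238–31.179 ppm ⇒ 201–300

227

PM2.5: row 237.569–294.839 (AQI 201–300). (300−201)·(252.836−237.569)/(294.839−237.569) + 201 = 99·15.267/57.270 + 201 ≈ 227.39 → 227.
SO₂: 199 lies in 157–309, so I_lo=51, I_hi=100, C_lo=157, C_hi=309.
(100−51)/(309−157) × (199−157) + 51 = 49/152 × 42 + 51 ≈ 64.54 → 65.
O₃: 0.05920 lies in 0.00000–0.06507, so I_lo=0, I_hi=50, C_lo=0.00000, C_hi=0.06507.
(50−0)/(0.06507−0.00000) × (0.05920−0.00000) + 0 = 50/0.06507 × 0.05920 + 0 ≈ 45.49 → 45.
CO: 30.221 lies in 23.238–31.179, so I_lo=201, I_hi=300, C_lo=23.238, C_hi=31.179.
(300−201)/(31.179−23.238) × (30.221−23.238) + 201 = 99/7.941 × 6.983 + 201 ≈ 288.06 → 288.
Sub-indices: PM2.5→227, SO₂→65, O₃→45, CO→288. Ranked high→low: 288, 227, 65, 45. Second-highest sub-index = 227.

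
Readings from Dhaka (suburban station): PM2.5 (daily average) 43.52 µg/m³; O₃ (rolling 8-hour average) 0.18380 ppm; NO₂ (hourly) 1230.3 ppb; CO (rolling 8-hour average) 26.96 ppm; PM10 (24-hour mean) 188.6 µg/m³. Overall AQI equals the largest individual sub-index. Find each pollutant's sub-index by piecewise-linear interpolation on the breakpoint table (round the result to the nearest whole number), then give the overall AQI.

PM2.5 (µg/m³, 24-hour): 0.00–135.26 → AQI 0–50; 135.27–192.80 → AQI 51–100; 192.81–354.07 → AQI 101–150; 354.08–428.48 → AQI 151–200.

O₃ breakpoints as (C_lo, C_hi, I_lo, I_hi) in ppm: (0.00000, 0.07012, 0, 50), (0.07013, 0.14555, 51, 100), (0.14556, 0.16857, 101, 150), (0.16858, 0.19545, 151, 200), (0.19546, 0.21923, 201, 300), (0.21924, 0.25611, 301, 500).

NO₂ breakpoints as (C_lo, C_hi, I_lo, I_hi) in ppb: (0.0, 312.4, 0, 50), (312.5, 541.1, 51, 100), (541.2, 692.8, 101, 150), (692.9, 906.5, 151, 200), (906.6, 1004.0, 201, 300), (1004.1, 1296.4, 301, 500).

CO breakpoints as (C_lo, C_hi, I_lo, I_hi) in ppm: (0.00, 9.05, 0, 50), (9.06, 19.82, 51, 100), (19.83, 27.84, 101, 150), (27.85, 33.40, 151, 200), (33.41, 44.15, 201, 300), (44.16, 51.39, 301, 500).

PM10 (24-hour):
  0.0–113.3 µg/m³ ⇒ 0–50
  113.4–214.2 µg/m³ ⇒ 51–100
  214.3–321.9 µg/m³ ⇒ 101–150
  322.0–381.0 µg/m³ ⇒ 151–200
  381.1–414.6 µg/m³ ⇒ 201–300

PM2.5: 43.52 ∈ [0.00, 135.26] ↔ index [0, 50].
0 + (43.52−0.00)·(50−0)/(135.26−0.00) = 0 + 43.52·50/135.26 ≈ 16.09, so AQI = 16.
O₃: 0.18380 ∈ [0.16858, 0.19545] ↔ index [151, 200].
151 + (0.18380−0.16858)·(200−151)/(0.19545−0.16858) = 151 + 0.01522·49/0.02687 ≈ 178.76, so AQI = 179.
NO₂: 1230.3 lies in 1004.1–1296.4, so I_lo=301, I_hi=500, C_lo=1004.1, C_hi=1296.4.
(500−301)/(1296.4−1004.1) × (1230.3−1004.1) + 301 = 199/292.3 × 226.2 + 301 ≈ 455.00 → 455.
CO: 26.96 lies in 19.83–27.84, so I_lo=101, I_hi=150, C_lo=19.83, C_hi=27.84.
(150−101)/(27.84−19.83) × (26.96−19.83) + 101 = 49/8.01 × 7.13 + 101 ≈ 144.62 → 145.
PM10: 188.6 ∈ [113.4, 214.2] ↔ index [51, 100].
51 + (188.6−113.4)·(100−51)/(214.2−113.4) = 51 + 75.2·49/100.8 ≈ 87.56, so AQI = 88.
Sub-indices: PM2.5→16, O₃→179, NO₂→455, CO→145, PM10→88. Overall AQI = max = 455; dominant pollutant is NO₂.

455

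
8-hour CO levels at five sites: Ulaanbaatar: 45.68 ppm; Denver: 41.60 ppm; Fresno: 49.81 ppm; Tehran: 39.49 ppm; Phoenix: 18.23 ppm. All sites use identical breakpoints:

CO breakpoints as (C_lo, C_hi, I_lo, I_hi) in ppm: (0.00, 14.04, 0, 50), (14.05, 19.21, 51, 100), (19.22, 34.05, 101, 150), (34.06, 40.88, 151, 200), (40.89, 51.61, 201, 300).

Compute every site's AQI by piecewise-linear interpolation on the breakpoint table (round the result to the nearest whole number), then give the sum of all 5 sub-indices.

1017

Ulaanbaatar 45.68: bracket 40.89–51.61 → index 201–300; slope 99/10.72, offset 4.79.
AQI = 201 + 99/10.72·4.79 ≈ 245.24 ⇒ 245.
Denver: 41.60 ∈ [40.89, 51.61] ↔ index [201, 300].
201 + (41.60−40.89)·(300−201)/(51.61−40.89) = 201 + 0.71·99/10.72 ≈ 207.56, so AQI = 208.
Fresno: row 40.89–51.61 (AQI 201–300). (300−201)·(49.81−40.89)/(51.61−40.89) + 201 = 99·8.92/10.72 + 201 ≈ 283.38 → 283.
Tehran: 39.49 lies in 34.06–40.88, so I_lo=151, I_hi=200, C_lo=34.06, C_hi=40.88.
(200−151)/(40.88−34.06) × (39.49−34.06) + 151 = 49/6.82 × 5.43 + 151 ≈ 190.01 → 190.
Phoenix: 18.23 ∈ [14.05, 19.21] ↔ index [51, 100].
51 + (18.23−14.05)·(100−51)/(19.21−14.05) = 51 + 4.18·49/5.16 ≈ 90.69, so AQI = 91.
AQIs: Ulaanbaatar=245, Denver=208, Fresno=283, Tehran=190, Phoenix=91. Sum = 245 + 208 + 283 + 190 + 91 = 1017.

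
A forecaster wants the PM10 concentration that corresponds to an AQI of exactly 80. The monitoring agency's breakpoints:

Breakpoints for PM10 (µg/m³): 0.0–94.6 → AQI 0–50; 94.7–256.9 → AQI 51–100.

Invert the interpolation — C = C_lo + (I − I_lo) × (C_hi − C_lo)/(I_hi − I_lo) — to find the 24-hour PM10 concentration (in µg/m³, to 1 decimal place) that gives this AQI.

AQI 80 lies in the 51–100 band, which corresponds to 94.7–256.9 µg/m³.
C = 94.7 + (80−51)×(256.9−94.7)/(100−51) = 94.7 + 29×162.2/49 ≈ 190.696 µg/m³ → 190.7 µg/m³ to 1 dp.

190.7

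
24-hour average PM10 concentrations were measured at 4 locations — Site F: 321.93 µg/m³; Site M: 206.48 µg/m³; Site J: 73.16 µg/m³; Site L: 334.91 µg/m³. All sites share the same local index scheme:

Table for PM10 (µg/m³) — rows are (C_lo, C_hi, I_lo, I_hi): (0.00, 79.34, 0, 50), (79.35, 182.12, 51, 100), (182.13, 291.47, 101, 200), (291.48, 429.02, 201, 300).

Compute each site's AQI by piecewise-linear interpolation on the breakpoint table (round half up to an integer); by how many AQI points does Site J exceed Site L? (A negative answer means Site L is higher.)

Site F: 321.93 ∈ [291.48, 429.02] ↔ index [201, 300].
201 + (321.93−291.48)·(300−201)/(429.02−291.48) = 201 + 30.45·99/137.54 ≈ 222.92, so AQI = 223.
Site M: row 182.13–291.47 (AQI 101–200). (200−101)·(206.48−182.13)/(291.47−182.13) + 101 = 99·24.35/109.34 + 101 ≈ 123.05 → 123.
Site J 73.16: bracket 0.00–79.34 → index 0–50; slope 50/79.34, offset 73.16.
AQI = 0 + 50/79.34·73.16 ≈ 46.11 ⇒ 46.
Site L: 334.91 lies in 291.48–429.02, so I_lo=201, I_hi=300, C_lo=291.48, C_hi=429.02.
(300−201)/(429.02−291.48) × (334.91−291.48) + 201 = 99/137.54 × 43.43 + 201 ≈ 232.26 → 232.
AQIs: Site F=223, Site M=123, Site J=46, Site L=232. Site J (46) − Site L (232) = -186.

-186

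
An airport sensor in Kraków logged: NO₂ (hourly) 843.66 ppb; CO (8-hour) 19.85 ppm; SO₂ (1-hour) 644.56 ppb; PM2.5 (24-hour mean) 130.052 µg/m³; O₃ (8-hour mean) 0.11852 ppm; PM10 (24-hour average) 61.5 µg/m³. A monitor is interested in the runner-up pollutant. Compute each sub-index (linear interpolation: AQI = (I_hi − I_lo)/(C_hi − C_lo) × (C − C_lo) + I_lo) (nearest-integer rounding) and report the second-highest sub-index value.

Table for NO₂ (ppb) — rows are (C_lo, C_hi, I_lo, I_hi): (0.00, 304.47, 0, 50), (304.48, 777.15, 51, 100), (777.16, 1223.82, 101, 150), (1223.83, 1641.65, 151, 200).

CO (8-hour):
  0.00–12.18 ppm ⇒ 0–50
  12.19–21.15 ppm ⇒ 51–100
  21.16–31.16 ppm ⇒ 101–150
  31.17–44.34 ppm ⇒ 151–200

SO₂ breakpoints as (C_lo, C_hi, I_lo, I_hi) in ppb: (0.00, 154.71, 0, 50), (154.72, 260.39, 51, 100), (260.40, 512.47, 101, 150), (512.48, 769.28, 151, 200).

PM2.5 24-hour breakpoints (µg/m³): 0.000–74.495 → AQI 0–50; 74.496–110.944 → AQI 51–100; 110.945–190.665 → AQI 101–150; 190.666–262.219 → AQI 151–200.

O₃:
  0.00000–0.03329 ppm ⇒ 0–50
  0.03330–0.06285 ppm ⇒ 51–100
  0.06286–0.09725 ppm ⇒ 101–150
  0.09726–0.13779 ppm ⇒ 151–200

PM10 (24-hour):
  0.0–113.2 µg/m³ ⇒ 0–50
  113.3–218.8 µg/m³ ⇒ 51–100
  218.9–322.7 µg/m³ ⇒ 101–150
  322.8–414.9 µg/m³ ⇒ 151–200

NO₂ 843.66: bracket 777.16–1223.82 → index 101–150; slope 49/446.66, offset 66.50.
AQI = 101 + 49/446.66·66.50 ≈ 108.30 ⇒ 108.
CO: 19.85 ∈ [12.19, 21.15] ↔ index [51, 100].
51 + (19.85−12.19)·(100−51)/(21.15−12.19) = 51 + 7.66·49/8.96 ≈ 92.89, so AQI = 93.
SO₂: 644.56 ∈ [512.48, 769.28] ↔ index [151, 200].
151 + (644.56−512.48)·(200−151)/(769.28−512.48) = 151 + 132.08·49/256.80 ≈ 176.20, so AQI = 176.
PM2.5: 130.052 lies in 110.945–190.665, so I_lo=101, I_hi=150, C_lo=110.945, C_hi=190.665.
(150−101)/(190.665−110.945) × (130.052−110.945) + 101 = 49/79.720 × 19.107 + 101 ≈ 112.74 → 113.
O₃: row 0.09726–0.13779 (AQI 151–200). (200−151)·(0.11852−0.09726)/(0.13779−0.09726) + 151 = 49·0.02126/0.04053 + 151 ≈ 176.70 → 177.
PM10: row 0.0–113.2 (AQI 0–50). (50−0)·(61.5−0.0)/(113.2−0.0) + 0 = 50·61.5/113.2 + 0 ≈ 27.16 → 27.
Sub-indices: NO₂→108, CO→93, SO₂→176, PM2.5→113, O₃→177, PM10→27. Ranked high→low: 177, 176, 113, 108, 93, 27. Second-highest sub-index = 176.

176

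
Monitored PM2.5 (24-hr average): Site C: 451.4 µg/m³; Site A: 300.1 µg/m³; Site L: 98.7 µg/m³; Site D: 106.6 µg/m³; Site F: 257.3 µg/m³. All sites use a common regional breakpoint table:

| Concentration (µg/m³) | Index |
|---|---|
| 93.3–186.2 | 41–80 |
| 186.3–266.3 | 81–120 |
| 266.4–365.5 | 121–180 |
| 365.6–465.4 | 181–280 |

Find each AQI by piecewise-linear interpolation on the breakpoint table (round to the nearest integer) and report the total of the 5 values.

613

Site C: 451.4 lies in 365.6–465.4, so I_lo=181, I_hi=280, C_lo=365.6, C_hi=465.4.
(280−181)/(465.4−365.6) × (451.4−365.6) + 181 = 99/99.8 × 85.8 + 181 ≈ 266.11 → 266.
Site A: 300.1 lies in 266.4–365.5, so I_lo=121, I_hi=180, C_lo=266.4, C_hi=365.5.
(180−121)/(365.5−266.4) × (300.1−266.4) + 121 = 59/99.1 × 33.7 + 121 ≈ 141.06 → 141.
Site L: row 93.3–186.2 (AQI 41–80). (80−41)·(98.7−93.3)/(186.2−93.3) + 41 = 39·5.4/92.9 + 41 ≈ 43.27 → 43.
Site D: row 93.3–186.2 (AQI 41–80). (80−41)·(106.6−93.3)/(186.2−93.3) + 41 = 39·13.3/92.9 + 41 ≈ 46.58 → 47.
Site F: row 186.3–266.3 (AQI 81–120). (120−81)·(257.3−186.3)/(266.3−186.3) + 81 = 39·71.0/80.0 + 81 ≈ 115.61 → 116.
AQIs: Site C=266, Site A=141, Site L=43, Site D=47, Site F=116. Sum = 266 + 141 + 43 + 47 + 116 = 613.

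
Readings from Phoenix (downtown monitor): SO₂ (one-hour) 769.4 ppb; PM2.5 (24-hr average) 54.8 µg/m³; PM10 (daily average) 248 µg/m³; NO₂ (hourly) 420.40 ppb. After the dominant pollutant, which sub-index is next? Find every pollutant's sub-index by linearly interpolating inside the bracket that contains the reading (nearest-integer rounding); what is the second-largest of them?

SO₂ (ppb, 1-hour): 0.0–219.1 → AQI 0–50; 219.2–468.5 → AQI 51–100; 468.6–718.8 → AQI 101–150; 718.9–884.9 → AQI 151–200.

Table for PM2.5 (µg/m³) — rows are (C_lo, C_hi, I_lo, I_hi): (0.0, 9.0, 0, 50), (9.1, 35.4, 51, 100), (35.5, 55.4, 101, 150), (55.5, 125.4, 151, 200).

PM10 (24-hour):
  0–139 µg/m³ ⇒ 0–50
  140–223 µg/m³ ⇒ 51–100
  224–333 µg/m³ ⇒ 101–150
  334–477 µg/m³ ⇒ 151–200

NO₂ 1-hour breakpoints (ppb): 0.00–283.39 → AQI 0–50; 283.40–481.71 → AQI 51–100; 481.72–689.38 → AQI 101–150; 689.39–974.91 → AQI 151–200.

149

SO₂: 769.4 lies in 718.9–884.9, so I_lo=151, I_hi=200, C_lo=718.9, C_hi=884.9.
(200−151)/(884.9−718.9) × (769.4−718.9) + 151 = 49/166.0 × 50.5 + 151 ≈ 165.91 → 166.
PM2.5: 54.8 ∈ [35.5, 55.4] ↔ index [101, 150].
101 + (54.8−35.5)·(150−101)/(55.4−35.5) = 101 + 19.3·49/19.9 ≈ 148.52, so AQI = 149.
PM10: 248 ∈ [224, 333] ↔ index [101, 150].
101 + (248−224)·(150−101)/(333−224) = 101 + 24·49/109 ≈ 111.79, so AQI = 112.
NO₂ 420.40: bracket 283.40–481.71 → index 51–100; slope 49/198.31, offset 137.00.
AQI = 51 + 49/198.31·137.00 ≈ 84.85 ⇒ 85.
Sub-indices: SO₂→166, PM2.5→149, PM10→112, NO₂→85. Ranked high→low: 166, 149, 112, 85. Second-highest sub-index = 149.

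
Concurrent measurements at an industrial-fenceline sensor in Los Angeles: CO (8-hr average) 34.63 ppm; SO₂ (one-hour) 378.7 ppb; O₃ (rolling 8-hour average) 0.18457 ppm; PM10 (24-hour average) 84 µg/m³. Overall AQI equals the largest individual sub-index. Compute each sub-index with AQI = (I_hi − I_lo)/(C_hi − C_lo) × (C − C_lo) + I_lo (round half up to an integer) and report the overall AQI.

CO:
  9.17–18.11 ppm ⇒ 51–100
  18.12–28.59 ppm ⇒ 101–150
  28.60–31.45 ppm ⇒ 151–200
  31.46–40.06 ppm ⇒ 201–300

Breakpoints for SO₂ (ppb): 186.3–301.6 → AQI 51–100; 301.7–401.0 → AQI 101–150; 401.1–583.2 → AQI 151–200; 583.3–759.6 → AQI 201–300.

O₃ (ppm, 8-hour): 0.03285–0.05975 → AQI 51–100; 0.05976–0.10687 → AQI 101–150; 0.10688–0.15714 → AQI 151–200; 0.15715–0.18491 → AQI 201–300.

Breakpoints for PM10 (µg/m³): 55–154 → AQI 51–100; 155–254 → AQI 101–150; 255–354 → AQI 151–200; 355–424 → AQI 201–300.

CO 34.63: bracket 31.46–40.06 → index 201–300; slope 99/8.60, offset 3.17.
AQI = 201 + 99/8.60·3.17 ≈ 237.49 ⇒ 237.
SO₂: 378.7 lies in 301.7–401.0, so I_lo=101, I_hi=150, C_lo=301.7, C_hi=401.0.
(150−101)/(401.0−301.7) × (378.7−301.7) + 101 = 49/99.3 × 77.0 + 101 ≈ 139.00 → 139.
O₃ 0.18457: bracket 0.15715–0.18491 → index 201–300; slope 99/0.02776, offset 0.02742.
AQI = 201 + 99/0.02776·0.02742 ≈ 298.79 ⇒ 299.
PM10 84: bracket 55–154 → index 51–100; slope 49/99, offset 29.
AQI = 51 + 49/99·29 ≈ 65.35 ⇒ 65.
Sub-indices: CO→237, SO₂→139, O₃→299, PM10→65. Overall AQI = max = 299; dominant pollutant is O₃.
AQI 299: Very Unhealthy.

299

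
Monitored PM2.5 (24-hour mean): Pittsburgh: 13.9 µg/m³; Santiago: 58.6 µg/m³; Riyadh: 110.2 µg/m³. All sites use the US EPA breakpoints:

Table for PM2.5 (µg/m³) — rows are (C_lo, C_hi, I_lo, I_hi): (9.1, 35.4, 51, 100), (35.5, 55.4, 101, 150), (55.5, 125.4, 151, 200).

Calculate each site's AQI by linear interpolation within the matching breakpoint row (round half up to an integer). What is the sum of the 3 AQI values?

Pittsburgh: row 9.1–35.4 (AQI 51–100). (100−51)·(13.9−9.1)/(35.4−9.1) + 51 = 49·4.8/26.3 + 51 ≈ 59.94 → 60.
Santiago 58.6: bracket 55.5–125.4 → index 151–200; slope 49/69.9, offset 3.1.
AQI = 151 + 49/69.9·3.1 ≈ 153.17 ⇒ 153.
Riyadh: 110.2 lies in 55.5–125.4, so I_lo=151, I_hi=200, C_lo=55.5, C_hi=125.4.
(200−151)/(125.4−55.5) × (110.2−55.5) + 151 = 49/69.9 × 54.7 + 151 ≈ 189.34 → 189.
AQIs: Pittsburgh=60, Santiago=153, Riyadh=189. Sum = 60 + 153 + 189 = 402.

402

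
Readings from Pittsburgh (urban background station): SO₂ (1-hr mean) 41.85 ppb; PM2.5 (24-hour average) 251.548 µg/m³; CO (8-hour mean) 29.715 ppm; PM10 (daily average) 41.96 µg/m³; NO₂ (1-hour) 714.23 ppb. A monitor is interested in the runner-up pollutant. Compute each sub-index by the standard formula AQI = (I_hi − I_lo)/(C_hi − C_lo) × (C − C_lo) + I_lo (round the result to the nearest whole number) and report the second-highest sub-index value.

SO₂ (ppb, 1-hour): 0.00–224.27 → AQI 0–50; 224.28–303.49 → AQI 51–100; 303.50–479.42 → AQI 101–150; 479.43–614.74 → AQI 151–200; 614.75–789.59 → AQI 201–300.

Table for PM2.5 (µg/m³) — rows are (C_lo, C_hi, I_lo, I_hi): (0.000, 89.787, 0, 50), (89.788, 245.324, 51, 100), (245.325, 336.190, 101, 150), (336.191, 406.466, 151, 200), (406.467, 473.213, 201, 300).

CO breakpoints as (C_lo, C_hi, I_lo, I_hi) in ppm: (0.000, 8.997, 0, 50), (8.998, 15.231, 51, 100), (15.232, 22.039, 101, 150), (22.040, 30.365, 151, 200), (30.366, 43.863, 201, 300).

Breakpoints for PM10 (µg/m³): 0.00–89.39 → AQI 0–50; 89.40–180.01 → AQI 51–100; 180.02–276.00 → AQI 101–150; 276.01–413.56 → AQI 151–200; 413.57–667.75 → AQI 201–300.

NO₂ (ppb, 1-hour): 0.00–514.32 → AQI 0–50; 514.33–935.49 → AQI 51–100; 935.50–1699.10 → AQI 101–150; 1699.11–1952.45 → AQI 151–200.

SO₂: row 0.00–224.27 (AQI 0–50). (50−0)·(41.85−0.00)/(224.27−0.00) + 0 = 50·41.85/224.27 + 0 ≈ 9.33 → 9.
PM2.5: 251.548 ∈ [245.325, 336.190] ↔ index [101, 150].
101 + (251.548−245.325)·(150−101)/(336.190−245.325) = 101 + 6.223·49/90.865 ≈ 104.36, so AQI = 104.
CO: 29.715 lies in 22.040–30.365, so I_lo=151, I_hi=200, C_lo=22.040, C_hi=30.365.
(200−151)/(30.365−22.040) × (29.715−22.040) + 151 = 49/8.325 × 7.675 + 151 ≈ 196.17 → 196.
PM10 41.96: bracket 0.00–89.39 → index 0–50; slope 50/89.39, offset 41.96.
AQI = 0 + 50/89.39·41.96 ≈ 23.47 ⇒ 23.
NO₂: row 514.33–935.49 (AQI 51–100). (100−51)·(714.23−514.33)/(935.49−514.33) + 51 = 49·199.90/421.16 + 51 ≈ 74.26 → 74.
Sub-indices: SO₂→9, PM2.5→104, CO→196, PM10→23, NO₂→74. Ranked high→low: 196, 104, 74, 23, 9. Second-highest sub-index = 104.

104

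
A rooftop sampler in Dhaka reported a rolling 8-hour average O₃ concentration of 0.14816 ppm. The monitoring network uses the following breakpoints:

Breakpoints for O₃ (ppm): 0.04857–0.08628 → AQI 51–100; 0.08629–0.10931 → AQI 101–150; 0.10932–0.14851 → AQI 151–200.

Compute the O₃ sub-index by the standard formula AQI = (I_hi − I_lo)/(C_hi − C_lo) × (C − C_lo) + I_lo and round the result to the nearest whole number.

O₃: 0.14816 ∈ [0.10932, 0.14851] ↔ index [151, 200].
151 + (0.14816−0.10932)·(200−151)/(0.14851−0.10932) = 151 + 0.03884·49/0.03919 ≈ 199.56, so AQI = 200.
AQI 200 falls in the Unhealthy category.

200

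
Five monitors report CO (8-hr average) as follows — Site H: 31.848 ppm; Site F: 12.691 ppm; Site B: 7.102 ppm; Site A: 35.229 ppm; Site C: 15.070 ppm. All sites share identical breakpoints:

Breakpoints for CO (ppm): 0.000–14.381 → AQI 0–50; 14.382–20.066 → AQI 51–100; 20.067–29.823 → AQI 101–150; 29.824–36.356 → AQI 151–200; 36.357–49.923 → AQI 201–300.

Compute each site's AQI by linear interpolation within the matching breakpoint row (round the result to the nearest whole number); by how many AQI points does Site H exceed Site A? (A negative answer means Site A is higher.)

-26

Site H: 31.848 lies in 29.824–36.356, so I_lo=151, I_hi=200, C_lo=29.824, C_hi=36.356.
(200−151)/(36.356−29.824) × (31.848−29.824) + 151 = 49/6.532 × 2.024 + 151 ≈ 166.18 → 166.
Site F: 12.691 ∈ [0.000, 14.381] ↔ index [0, 50].
0 + (12.691−0.000)·(50−0)/(14.381−0.000) = 0 + 12.691·50/14.381 ≈ 44.12, so AQI = 44.
Site B 7.102: bracket 0.000–14.381 → index 0–50; slope 50/14.381, offset 7.102.
AQI = 0 + 50/14.381·7.102 ≈ 24.69 ⇒ 25.
Site A: 35.229 ∈ [29.824, 36.356] ↔ index [151, 200].
151 + (35.229−29.824)·(200−151)/(36.356−29.824) = 151 + 5.405·49/6.532 ≈ 191.55, so AQI = 192.
Site C: 15.070 ∈ [14.382, 20.066] ↔ index [51, 100].
51 + (15.070−14.382)·(100−51)/(20.066−14.382) = 51 + 0.688·49/5.684 ≈ 56.93, so AQI = 57.
AQIs: Site H=166, Site F=44, Site B=25, Site A=192, Site C=57. Site H (166) − Site A (192) = -26.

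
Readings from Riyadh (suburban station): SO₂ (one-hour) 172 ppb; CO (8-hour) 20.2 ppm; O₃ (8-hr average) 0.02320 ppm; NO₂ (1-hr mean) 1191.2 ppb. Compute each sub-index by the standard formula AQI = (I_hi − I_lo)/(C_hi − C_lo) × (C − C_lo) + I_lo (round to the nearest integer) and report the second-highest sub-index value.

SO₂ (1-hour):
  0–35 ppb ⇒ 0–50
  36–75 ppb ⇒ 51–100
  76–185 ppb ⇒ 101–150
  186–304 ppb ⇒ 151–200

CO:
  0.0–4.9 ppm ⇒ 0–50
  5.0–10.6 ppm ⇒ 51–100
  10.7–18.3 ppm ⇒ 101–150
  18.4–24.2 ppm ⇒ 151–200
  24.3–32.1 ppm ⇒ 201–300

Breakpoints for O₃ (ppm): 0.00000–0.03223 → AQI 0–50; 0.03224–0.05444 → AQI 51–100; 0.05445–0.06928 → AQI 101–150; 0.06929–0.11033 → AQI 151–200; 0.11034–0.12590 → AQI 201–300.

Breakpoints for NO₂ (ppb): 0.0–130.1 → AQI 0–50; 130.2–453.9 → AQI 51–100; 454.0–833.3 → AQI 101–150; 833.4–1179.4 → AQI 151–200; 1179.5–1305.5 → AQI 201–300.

166

SO₂: 172 ∈ [76, 185] ↔ index [101, 150].
101 + (172−76)·(150−101)/(185−76) = 101 + 96·49/109 ≈ 144.16, so AQI = 144.
CO 20.2: bracket 18.4–24.2 → index 151–200; slope 49/5.8, offset 1.8.
AQI = 151 + 49/5.8·1.8 ≈ 166.21 ⇒ 166.
O₃: 0.02320 lies in 0.00000–0.03223, so I_lo=0, I_hi=50, C_lo=0.00000, C_hi=0.03223.
(50−0)/(0.03223−0.00000) × (0.02320−0.00000) + 0 = 50/0.03223 × 0.02320 + 0 ≈ 35.99 → 36.
NO₂: 1191.2 ∈ [1179.5, 1305.5] ↔ index [201, 300].
201 + (1191.2−1179.5)·(300−201)/(1305.5−1179.5) = 201 + 11.7·99/126.0 ≈ 210.19, so AQI = 210.
Sub-indices: SO₂→144, CO→166, O₃→36, NO₂→210. Ranked high→low: 210, 166, 144, 36. Second-highest sub-index = 166.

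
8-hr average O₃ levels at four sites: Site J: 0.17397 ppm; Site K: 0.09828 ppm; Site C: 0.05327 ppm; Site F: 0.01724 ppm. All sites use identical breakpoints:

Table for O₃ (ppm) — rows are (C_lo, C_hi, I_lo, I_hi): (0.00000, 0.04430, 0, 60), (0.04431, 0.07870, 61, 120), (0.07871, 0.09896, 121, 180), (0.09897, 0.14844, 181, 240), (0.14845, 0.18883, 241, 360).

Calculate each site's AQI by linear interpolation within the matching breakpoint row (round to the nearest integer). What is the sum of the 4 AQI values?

Site J: 0.17397 ∈ [0.14845, 0.18883] ↔ index [241, 360].
241 + (0.17397−0.14845)·(360−241)/(0.18883−0.14845) = 241 + 0.02552·119/0.04038 ≈ 316.21, so AQI = 316.
Site K 0.09828: bracket 0.07871–0.09896 → index 121–180; slope 59/0.02025, offset 0.01957.
AQI = 121 + 59/0.02025·0.01957 ≈ 178.02 ⇒ 178.
Site C: 0.05327 lies in 0.04431–0.07870, so I_lo=61, I_hi=120, C_lo=0.04431, C_hi=0.07870.
(120−61)/(0.07870−0.04431) × (0.05327−0.04431) + 61 = 59/0.03439 × 0.00896 + 61 ≈ 76.37 → 76.
Site F: row 0.00000–0.04430 (AQI 0–60). (60−0)·(0.01724−0.00000)/(0.04430−0.00000) + 0 = 60·0.01724/0.04430 + 0 ≈ 23.35 → 23.
AQIs: Site J=316, Site K=178, Site C=76, Site F=23. Sum = 316 + 178 + 76 + 23 = 593.

593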